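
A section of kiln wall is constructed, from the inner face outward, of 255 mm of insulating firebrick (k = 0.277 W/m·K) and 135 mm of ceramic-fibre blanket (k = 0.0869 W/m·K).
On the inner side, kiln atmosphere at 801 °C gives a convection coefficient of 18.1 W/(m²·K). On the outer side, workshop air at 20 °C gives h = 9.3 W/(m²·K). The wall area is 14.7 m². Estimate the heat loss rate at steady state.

Model the wall as resistances in series:
R_inner film = 1/(h_i·A) = 1/(18.1×14.7) = 0.003758 K/W
R_insulating firebrick = L/(kA) = 0.255/(0.277×14.7) = 0.06262 K/W
R_ceramic-fibre blanket = L/(kA) = 0.135/(0.0869×14.7) = 0.1057 K/W
R_outer film = 1/(h_o·A) = 1/(9.3×14.7) = 0.007315 K/W
R_total = 0.1794 K/W
Q = ΔT / R_total = 781 / 0.1794

Q ≈ 4350 W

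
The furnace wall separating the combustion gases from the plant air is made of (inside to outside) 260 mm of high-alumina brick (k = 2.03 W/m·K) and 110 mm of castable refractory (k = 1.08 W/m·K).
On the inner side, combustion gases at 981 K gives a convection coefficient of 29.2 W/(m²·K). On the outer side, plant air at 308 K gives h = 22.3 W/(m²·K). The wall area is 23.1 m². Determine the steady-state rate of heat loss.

Q ≈ 50300 W

Model the wall as resistances in series:
R_inner film = 1/(h_i·A) = 1/(29.2×23.1) = 0.001483 K/W
R_high-alumina brick = L/(kA) = 0.26/(2.03×23.1) = 0.005545 K/W
R_castable refractory = L/(kA) = 0.11/(1.08×23.1) = 0.004409 K/W
R_outer film = 1/(h_o·A) = 1/(22.3×23.1) = 0.001941 K/W
R_total = 0.01338 K/W
Q = ΔT / R_total = 673 / 0.01338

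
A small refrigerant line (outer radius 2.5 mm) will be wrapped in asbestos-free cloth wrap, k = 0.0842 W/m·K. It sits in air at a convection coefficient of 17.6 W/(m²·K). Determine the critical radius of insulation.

r_cr ≈ 4.78 mm

For a cylinder r_cr = k/h = 0.0842/17.6
r_cr = 4.78 mm; since the bare radius (2.5 mm) is below r_cr, adding a thin layer of insulation will *increase* heat loss.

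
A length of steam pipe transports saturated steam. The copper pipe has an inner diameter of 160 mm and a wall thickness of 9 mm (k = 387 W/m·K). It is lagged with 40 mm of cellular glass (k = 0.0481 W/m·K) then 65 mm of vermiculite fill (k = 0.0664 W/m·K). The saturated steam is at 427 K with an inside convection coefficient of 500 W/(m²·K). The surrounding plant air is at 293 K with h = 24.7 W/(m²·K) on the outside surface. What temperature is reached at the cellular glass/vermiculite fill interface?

For a radial system each layer contributes R = ln(r_out/r_in)/(2πkL); films add R = 1/(hA).
R_inner film = 1/(h_i·2πr₁L) = 1/(500×2π×0.08×1) = 0.003979 K/W
R_copper pipe wall = ln(89/80)/(2π×387×1) = 4.384×10^-5 K/W
R_cellular glass = ln(129/89)/(2π×0.0481×1) = 1.228 K/W
R_vermiculite fill = ln(194/129)/(2π×0.0664×1) = 0.978 K/W
R_outer film = 1/(h_o·2πr_oL) = 1/(24.7×2π×0.194×1) = 0.03321 K/W
R_total = 2.243 K/W
Q = ΔT/R_total = 134/2.243
Q = 59.7 W/m
T_interface = T_inner − Q·ΣR(inner→interface) = 427 − 59.7×1.232

T ≈ 353 K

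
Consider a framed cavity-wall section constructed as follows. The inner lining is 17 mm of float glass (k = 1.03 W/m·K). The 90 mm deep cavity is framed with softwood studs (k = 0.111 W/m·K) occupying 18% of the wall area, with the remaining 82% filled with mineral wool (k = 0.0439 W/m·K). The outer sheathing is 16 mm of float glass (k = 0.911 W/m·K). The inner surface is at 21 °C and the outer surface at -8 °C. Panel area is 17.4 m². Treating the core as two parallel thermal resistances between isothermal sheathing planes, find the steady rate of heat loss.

Q ≈ 307 W

Sheathing layers in series; stud and cavity paths in parallel between them.
R_inner = 0.017/(1.03×17.4) = 9.486×10^-4 K/W
R_stud  = 0.09/(0.111×0.18×17.4) = 0.2589 K/W
R_cav   = 0.09/(0.0439×0.82×17.4) = 0.1437 K/W
1/R_core = 1/R_stud + 1/R_cav → R_core = 0.0924 K/W
R_outer = 0.016/(0.911×17.4) = 0.001009 K/W
R_total = 0.09436 K/W
Q = ΔT/R_total = 29/0.09436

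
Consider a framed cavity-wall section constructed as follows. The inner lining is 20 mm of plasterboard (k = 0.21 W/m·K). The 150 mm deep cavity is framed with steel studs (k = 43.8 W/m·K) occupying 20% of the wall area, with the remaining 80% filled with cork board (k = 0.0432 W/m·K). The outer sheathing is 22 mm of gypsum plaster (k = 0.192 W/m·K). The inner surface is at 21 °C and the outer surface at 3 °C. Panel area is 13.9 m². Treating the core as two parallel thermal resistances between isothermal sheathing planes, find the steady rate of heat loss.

Sheathing layers in series; stud and cavity paths in parallel between them.
R_inner = 0.02/(0.21×13.9) = 0.006852 K/W
R_stud  = 0.15/(43.8×0.2×13.9) = 0.001232 K/W
R_cav   = 0.15/(0.0432×0.8×13.9) = 0.3123 K/W
1/R_core = 1/R_stud + 1/R_cav → R_core = 0.001227 K/W
R_outer = 0.022/(0.192×13.9) = 0.008243 K/W
R_total = 0.01632 K/W
Q = ΔT/R_total = 18/0.01632

Q ≈ 1100 W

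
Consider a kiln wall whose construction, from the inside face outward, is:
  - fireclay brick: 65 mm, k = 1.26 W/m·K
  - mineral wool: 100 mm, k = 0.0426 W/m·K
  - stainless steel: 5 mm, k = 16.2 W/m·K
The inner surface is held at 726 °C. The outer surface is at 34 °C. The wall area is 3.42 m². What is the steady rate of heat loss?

Q ≈ 986 W

Model the wall as resistances in series:
R_fireclay brick = L/(kA) = 0.065/(1.26×3.42) = 0.01508 K/W
R_mineral wool = L/(kA) = 0.1/(0.0426×3.42) = 0.6864 K/W
R_stainless steel = L/(kA) = 0.005/(16.2×3.42) = 9.025×10^-5 K/W
R_total = 0.7016 K/W
Q = ΔT / R_total = 692 / 0.7016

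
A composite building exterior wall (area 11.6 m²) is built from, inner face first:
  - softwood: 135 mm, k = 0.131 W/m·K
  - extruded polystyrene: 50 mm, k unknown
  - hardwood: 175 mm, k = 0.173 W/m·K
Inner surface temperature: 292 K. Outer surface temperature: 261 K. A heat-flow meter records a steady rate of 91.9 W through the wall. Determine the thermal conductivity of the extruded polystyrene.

Using the resistance-network approach (series):
R_softwood = L/(kA) = 0.135/(0.131×11.6) = 0.08884 K/W
R_hardwood = L/(kA) = 0.175/(0.173×11.6) = 0.0872 K/W
Sum of known resistances R_other = 0.176 K/W
Total R = ΔT/Q = 31/91.9 = 0.3373 K/W
R_extruded polystyrene = R_total − R_other = 0.1613 K/W
k = L/(R·A) = 0.05/(0.1613×11.6)

k ≈ 0.0267 W/(m·K)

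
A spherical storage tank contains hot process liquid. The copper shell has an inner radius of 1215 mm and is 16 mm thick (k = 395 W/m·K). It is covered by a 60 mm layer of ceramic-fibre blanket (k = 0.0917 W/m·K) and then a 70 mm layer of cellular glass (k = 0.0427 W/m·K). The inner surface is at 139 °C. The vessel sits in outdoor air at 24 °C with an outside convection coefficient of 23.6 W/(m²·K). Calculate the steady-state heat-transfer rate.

Q ≈ 1060 W

Each spherical layer contributes R = (1/r_i − 1/r_o)/(4πk):
R_copper shell = (1/1.215 − 1/1.231)/(4π×395) = 2.155×10^-6 K/W
R_ceramic-fibre blanket = (1/1.231 − 1/1.291)/(4π×0.0917) = 0.03276 K/W
R_cellular glass = (1/1.291 − 1/1.361)/(4π×0.0427) = 0.07425 K/W
R_outer film = 1/(h·4πr_o²) = 1/(23.6×4π×1.361²) = 0.00182 K/W
R_total = 0.1088 K/W
Q = ΔT/R_total = 115/0.1088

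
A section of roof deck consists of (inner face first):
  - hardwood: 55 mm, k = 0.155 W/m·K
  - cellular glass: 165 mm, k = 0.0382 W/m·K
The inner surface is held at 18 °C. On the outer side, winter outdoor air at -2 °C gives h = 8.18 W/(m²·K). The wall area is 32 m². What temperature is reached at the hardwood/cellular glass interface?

Series thermal resistances:
R_hardwood = L/(kA) = 0.055/(0.155×32) = 0.01109 K/W
R_cellular glass = L/(kA) = 0.165/(0.0382×32) = 0.135 K/W
R_outer film = 1/(h_o·A) = 1/(8.18×32) = 0.00382 K/W
R_total = 0.1499 K/W;  Q = ΔT/R_total = 20/0.1499 = 133.4 W
T_interface = T_inner − Q·ΣR(inner→interface) = 18 − 133×0.01109

T ≈ 16.5 °C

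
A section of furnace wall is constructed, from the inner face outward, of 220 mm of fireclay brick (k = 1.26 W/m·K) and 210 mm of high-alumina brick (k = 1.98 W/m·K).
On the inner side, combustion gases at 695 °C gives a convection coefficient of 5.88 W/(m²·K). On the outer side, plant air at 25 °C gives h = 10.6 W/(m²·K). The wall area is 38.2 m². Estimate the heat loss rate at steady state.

Series thermal resistances:
R_inner film = 1/(h_i·A) = 1/(5.88×38.2) = 0.004452 K/W
R_fireclay brick = L/(kA) = 0.22/(1.26×38.2) = 0.004571 K/W
R_high-alumina brick = L/(kA) = 0.21/(1.98×38.2) = 0.002776 K/W
R_outer film = 1/(h_o·A) = 1/(10.6×38.2) = 0.00247 K/W
R_total = 0.01427 K/W
Q = ΔT / R_total = 670 / 0.01427

Q ≈ 47000 W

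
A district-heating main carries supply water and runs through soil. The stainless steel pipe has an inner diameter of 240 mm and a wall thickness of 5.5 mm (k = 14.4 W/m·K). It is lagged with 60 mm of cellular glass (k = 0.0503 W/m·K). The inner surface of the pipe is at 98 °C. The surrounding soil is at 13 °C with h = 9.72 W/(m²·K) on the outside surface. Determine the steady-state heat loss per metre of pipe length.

Treating each annulus and film as a series resistance:
R_stainless steel pipe wall = ln(125.5/120)/(2π×14.4×1) = 4.953×10^-4 K/W
R_cellular glass = ln(185.5/125.5)/(2π×0.0503×1) = 1.236 K/W
R_outer film = 1/(h_o·2πr_oL) = 1/(9.72×2π×0.1855×1) = 0.08827 K/W
R_total = 1.325 K/W
Q = ΔT/R_total = 85/1.325

q′ ≈ 64.1 W/m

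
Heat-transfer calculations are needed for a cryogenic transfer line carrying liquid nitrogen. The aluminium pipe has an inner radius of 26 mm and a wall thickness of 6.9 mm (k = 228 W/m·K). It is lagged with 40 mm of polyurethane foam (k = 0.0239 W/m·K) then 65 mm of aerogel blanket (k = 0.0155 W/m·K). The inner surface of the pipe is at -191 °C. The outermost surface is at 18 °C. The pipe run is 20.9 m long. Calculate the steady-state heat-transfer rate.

Q ≈ 369 W

Per-layer cylindrical resistances, series-summed:
R_aluminium pipe wall = ln(32.9/26)/(2π×228×20.9) = 7.861×10^-6 K/W
R_polyurethane foam = ln(72.9/32.9)/(2π×0.0239×20.9) = 0.2535 K/W
R_aerogel blanket = ln(137.9/72.9)/(2π×0.0155×20.9) = 0.3132 K/W
R_total = 0.5667 K/W
Q = ΔT/R_total = 209/0.5667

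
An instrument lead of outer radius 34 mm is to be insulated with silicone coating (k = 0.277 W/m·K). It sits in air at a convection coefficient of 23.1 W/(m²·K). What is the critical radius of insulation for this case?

r_cr ≈ 12 mm

For a cylinder r_cr = k/h = 0.277/23.1
r_cr = 12 mm; since the bare radius (34 mm) is above r_cr, any added insulation will reduce heat loss.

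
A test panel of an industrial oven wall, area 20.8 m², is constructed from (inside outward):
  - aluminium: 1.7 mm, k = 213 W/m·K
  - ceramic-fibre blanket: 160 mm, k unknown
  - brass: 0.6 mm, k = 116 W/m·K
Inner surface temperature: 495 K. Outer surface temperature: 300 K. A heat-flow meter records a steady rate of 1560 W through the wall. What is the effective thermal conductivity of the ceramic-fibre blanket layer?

k ≈ 0.0615 W/(m·K)

Treating each layer as a thermal resistance in series:
R_aluminium = L/(kA) = 0.0017/(213×20.8) = 3.837×10^-7 K/W
R_brass = L/(kA) = 0.0006/(116×20.8) = 2.487×10^-7 K/W
Sum of known resistances R_other = 6.324×10^-7 K/W
Total R = ΔT/Q = 195/1560 = 0.125 K/W
R_ceramic-fibre blanket = R_total − R_other = 0.125 K/W
k = L/(R·A) = 0.16/(0.125×20.8)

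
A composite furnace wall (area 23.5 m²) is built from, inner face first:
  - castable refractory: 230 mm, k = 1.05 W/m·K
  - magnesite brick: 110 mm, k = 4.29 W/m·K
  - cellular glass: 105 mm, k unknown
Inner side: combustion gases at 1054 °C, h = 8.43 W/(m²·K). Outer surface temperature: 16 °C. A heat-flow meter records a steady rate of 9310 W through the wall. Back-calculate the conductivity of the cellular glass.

k ≈ 0.0465 W/(m·K)

Using the resistance-network approach (series):
R_inner film = 1/(h_i·A) = 1/(8.43×23.5) = 0.005048 K/W
R_castable refractory = L/(kA) = 0.23/(1.05×23.5) = 0.009321 K/W
R_magnesite brick = L/(kA) = 0.11/(4.29×23.5) = 0.001091 K/W
Sum of known resistances R_other = 0.01546 K/W
Total R = ΔT/Q = 1038/9310 = 0.1115 K/W
R_cellular glass = R_total − R_other = 0.09603 K/W
k = L/(R·A) = 0.105/(0.09603×23.5)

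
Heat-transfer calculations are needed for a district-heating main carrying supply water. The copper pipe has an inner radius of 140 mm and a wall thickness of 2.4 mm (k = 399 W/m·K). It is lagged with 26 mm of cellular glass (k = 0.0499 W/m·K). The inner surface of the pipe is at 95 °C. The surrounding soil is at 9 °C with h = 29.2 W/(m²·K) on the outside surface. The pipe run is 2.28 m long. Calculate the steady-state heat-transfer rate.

Radial resistances (cylindrical: R_cond = ln(r_o/r_i)/(2πkL), R_conv = 1/(h·2πrL)):
R_copper pipe wall = ln(142.4/140)/(2π×399×2.28) = 2.974×10^-6 K/W
R_cellular glass = ln(168.4/142.4)/(2π×0.0499×2.28) = 0.2346 K/W
R_outer film = 1/(h_o·2πr_oL) = 1/(29.2×2π×0.1684×2.28) = 0.0142 K/W
R_total = 0.2488 K/W
Q = ΔT/R_total = 86/0.2488

Q ≈ 346 W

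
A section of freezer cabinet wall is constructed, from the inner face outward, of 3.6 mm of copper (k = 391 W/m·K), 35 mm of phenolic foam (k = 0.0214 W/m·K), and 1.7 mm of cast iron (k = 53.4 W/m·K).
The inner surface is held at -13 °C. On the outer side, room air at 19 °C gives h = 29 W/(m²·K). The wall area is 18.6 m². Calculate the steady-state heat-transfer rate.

Series thermal resistances:
R_copper = L/(kA) = 0.0036/(391×18.6) = 4.95×10^-7 K/W
R_phenolic foam = L/(kA) = 0.035/(0.0214×18.6) = 0.08793 K/W
R_cast iron = L/(kA) = 0.0017/(53.4×18.6) = 1.712×10^-6 K/W
R_outer film = 1/(h_o·A) = 1/(29×18.6) = 0.001854 K/W
R_total = 0.08979 K/W
Q = ΔT / R_total = 32 / 0.08979

Q ≈ 356 W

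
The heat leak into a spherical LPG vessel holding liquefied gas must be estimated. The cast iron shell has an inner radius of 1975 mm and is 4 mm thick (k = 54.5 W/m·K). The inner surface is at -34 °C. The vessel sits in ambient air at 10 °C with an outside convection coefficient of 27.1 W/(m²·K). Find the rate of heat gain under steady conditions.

Q ≈ 58600 W

Each spherical layer contributes R = (1/r_i − 1/r_o)/(4πk):
R_cast iron shell = (1/1.975 − 1/1.979)/(4π×54.5) = 1.494×10^-6 K/W
R_outer film = 1/(h·4πr_o²) = 1/(27.1×4π×1.979²) = 7.498×10^-4 K/W
R_total = 7.513×10^-4 K/W
Q = ΔT/R_total = 44/7.513×10^-4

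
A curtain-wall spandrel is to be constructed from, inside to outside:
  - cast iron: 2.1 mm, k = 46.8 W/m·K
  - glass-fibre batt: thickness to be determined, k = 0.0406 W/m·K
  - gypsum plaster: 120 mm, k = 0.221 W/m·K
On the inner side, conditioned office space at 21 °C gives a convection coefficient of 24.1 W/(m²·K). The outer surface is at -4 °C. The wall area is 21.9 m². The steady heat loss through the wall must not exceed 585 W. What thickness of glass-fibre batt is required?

Series thermal resistances:
R_inner film = 1/(h_i·A) = 1/(24.1×21.9) = 0.001895 K/W
R_cast iron = L/(kA) = 0.0021/(46.8×21.9) = 2.049×10^-6 K/W
R_gypsum plaster = L/(kA) = 0.12/(0.221×21.9) = 0.02479 K/W
Sum of the known resistances R_other = 0.02669 K/W
Required total resistance R_tot = ΔT/Q_allow = 25/585 = 0.04274 K/W
R_glass-fibre batt = R_tot − R_other = 0.01604 K/W
L = R·k·A = 0.01604×0.0406×21.9

L ≈ 14.3 mm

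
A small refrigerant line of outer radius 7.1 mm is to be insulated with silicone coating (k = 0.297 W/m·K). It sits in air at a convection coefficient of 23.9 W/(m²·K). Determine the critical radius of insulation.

r_cr ≈ 12.4 mm

For a cylinder r_cr = k/h = 0.297/23.9
r_cr = 12.4 mm; since the bare radius (7.1 mm) is below r_cr, adding a thin layer of insulation will *increase* heat loss.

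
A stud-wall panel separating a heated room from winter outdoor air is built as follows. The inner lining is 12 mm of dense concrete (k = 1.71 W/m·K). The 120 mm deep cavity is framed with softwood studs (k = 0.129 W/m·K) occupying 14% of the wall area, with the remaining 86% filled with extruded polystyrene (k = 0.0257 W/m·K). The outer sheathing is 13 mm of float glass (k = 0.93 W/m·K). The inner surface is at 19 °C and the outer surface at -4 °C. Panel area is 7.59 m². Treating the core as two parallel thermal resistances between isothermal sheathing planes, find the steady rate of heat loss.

Sheathing layers in series; stud and cavity paths in parallel between them.
R_inner = 0.012/(1.71×7.59) = 9.246×10^-4 K/W
R_stud  = 0.12/(0.129×0.14×7.59) = 0.8754 K/W
R_cav   = 0.12/(0.0257×0.86×7.59) = 0.7153 K/W
1/R_core = 1/R_stud + 1/R_cav → R_core = 0.3937 K/W
R_outer = 0.013/(0.93×7.59) = 0.001842 K/W
R_total = 0.3964 K/W
Q = ΔT/R_total = 23/0.3964

Q ≈ 58 W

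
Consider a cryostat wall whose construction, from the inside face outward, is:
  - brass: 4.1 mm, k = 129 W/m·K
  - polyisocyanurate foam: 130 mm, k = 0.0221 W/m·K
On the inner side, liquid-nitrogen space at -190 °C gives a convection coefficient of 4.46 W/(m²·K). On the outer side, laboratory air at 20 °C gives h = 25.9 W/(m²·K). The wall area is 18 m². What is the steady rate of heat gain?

Q ≈ 615 W

Treating each layer as a thermal resistance in series:
R_inner film = 1/(h_i·A) = 1/(4.46×18) = 0.01246 K/W
R_brass = L/(kA) = 0.0041/(129×18) = 1.766×10^-6 K/W
R_polyisocyanurate foam = L/(kA) = 0.13/(0.0221×18) = 0.3268 K/W
R_outer film = 1/(h_o·A) = 1/(25.9×18) = 0.002145 K/W
R_total = 0.3414 K/W
Q = ΔT / R_total = 210 / 0.3414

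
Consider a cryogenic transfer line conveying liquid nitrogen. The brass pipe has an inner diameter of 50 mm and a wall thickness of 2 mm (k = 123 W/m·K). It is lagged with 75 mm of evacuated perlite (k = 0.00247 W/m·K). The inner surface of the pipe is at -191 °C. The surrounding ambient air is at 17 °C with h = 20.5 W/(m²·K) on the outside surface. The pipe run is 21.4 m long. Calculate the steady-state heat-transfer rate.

Radial resistances (cylindrical: R_cond = ln(r_o/r_i)/(2πkL), R_conv = 1/(h·2πrL)):
R_brass pipe wall = ln(27/25)/(2π×123×21.4) = 4.653×10^-6 K/W
R_evacuated perlite = ln(102/27)/(2π×0.00247×21.4) = 4.002 K/W
R_outer film = 1/(h_o·2πr_oL) = 1/(20.5×2π×0.102×21.4) = 0.003557 K/W
R_total = 4.006 K/W
Q = ΔT/R_total = 208/4.006

Q ≈ 51.9 W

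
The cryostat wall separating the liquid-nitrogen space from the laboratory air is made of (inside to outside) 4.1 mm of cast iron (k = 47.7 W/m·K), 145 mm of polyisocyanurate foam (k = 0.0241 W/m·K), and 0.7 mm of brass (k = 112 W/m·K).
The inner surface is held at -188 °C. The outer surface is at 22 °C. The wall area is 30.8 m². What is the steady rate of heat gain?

Using the resistance-network approach (series):
R_cast iron = L/(kA) = 0.0041/(47.7×30.8) = 2.791×10^-6 K/W
R_polyisocyanurate foam = L/(kA) = 0.145/(0.0241×30.8) = 0.1953 K/W
R_brass = L/(kA) = 0.0007/(112×30.8) = 2.029×10^-7 K/W
R_total = 0.1953 K/W
Q = ΔT / R_total = 210 / 0.1953

Q ≈ 1080 W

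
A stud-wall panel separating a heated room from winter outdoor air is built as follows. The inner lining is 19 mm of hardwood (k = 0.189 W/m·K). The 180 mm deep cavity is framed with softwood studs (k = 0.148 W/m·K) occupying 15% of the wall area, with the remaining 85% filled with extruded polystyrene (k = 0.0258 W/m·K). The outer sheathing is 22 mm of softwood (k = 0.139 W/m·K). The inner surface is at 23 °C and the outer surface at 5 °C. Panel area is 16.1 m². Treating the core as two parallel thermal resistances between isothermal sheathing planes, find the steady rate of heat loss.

Sheathing layers in series; stud and cavity paths in parallel between them.
R_inner = 0.019/(0.189×16.1) = 0.006244 K/W
R_stud  = 0.18/(0.148×0.15×16.1) = 0.5036 K/W
R_cav   = 0.18/(0.0258×0.85×16.1) = 0.5098 K/W
1/R_core = 1/R_stud + 1/R_cav → R_core = 0.2533 K/W
R_outer = 0.022/(0.139×16.1) = 0.009831 K/W
R_total = 0.2694 K/W
Q = ΔT/R_total = 18/0.2694

Q ≈ 66.8 W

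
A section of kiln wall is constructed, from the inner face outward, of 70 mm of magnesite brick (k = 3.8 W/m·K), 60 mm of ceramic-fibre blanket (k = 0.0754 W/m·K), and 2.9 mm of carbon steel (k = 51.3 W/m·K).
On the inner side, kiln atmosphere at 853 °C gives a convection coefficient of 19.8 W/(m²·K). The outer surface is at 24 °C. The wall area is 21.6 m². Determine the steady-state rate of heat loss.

Using the resistance-network approach (series):
R_inner film = 1/(h_i·A) = 1/(19.8×21.6) = 0.002338 K/W
R_magnesite brick = L/(kA) = 0.07/(3.8×21.6) = 8.528×10^-4 K/W
R_ceramic-fibre blanket = L/(kA) = 0.06/(0.0754×21.6) = 0.03684 K/W
R_carbon steel = L/(kA) = 0.0029/(51.3×21.6) = 2.617×10^-6 K/W
R_total = 0.04003 K/W
Q = ΔT / R_total = 829 / 0.04003

Q ≈ 20700 W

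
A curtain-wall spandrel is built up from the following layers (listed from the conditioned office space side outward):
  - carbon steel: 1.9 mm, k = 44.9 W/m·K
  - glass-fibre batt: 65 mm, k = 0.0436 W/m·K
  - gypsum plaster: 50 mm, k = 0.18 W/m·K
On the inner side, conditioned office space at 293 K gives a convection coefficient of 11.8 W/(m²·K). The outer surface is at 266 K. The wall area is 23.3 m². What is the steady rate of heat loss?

Treating each layer as a thermal resistance in series:
R_inner film = 1/(h_i·A) = 1/(11.8×23.3) = 0.003637 K/W
R_carbon steel = L/(kA) = 0.0019/(44.9×23.3) = 1.816×10^-6 K/W
R_glass-fibre batt = L/(kA) = 0.065/(0.0436×23.3) = 0.06398 K/W
R_gypsum plaster = L/(kA) = 0.05/(0.18×23.3) = 0.01192 K/W
R_total = 0.07954 K/W
Q = ΔT / R_total = 27 / 0.07954

Q ≈ 339 W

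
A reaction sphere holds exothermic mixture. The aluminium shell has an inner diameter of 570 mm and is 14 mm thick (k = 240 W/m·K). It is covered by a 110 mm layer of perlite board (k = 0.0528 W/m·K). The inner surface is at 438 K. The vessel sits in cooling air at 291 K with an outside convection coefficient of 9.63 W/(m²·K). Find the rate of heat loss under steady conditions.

For a spherical shell R = (1/r₁ − 1/r₂)/(4πk); film R = 1/(h·4πr²). In series:
R_aluminium shell = (1/0.285 − 1/0.299)/(4π×240) = 5.447×10^-5 K/W
R_perlite board = (1/0.299 − 1/0.409)/(4π×0.0528) = 1.356 K/W
R_outer film = 1/(h·4πr_o²) = 1/(9.63×4π×0.409²) = 0.0494 K/W
R_total = 1.405 K/W
Q = ΔT/R_total = 147/1.405

Q ≈ 105 W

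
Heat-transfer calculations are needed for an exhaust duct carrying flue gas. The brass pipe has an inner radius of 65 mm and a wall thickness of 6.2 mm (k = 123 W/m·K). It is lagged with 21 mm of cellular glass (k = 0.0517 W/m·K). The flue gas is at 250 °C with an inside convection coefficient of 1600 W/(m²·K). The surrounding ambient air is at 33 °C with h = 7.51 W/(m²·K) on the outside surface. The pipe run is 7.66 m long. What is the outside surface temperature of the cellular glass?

T ≈ 81.6 °C

Radial resistances (cylindrical: R_cond = ln(r_o/r_i)/(2πkL), R_conv = 1/(h·2πrL)):
R_inner film = 1/(h_i·2πr₁L) = 1/(1600×2π×0.065×7.66) = 1.998×10^-4 K/W
R_brass pipe wall = ln(71.2/65)/(2π×123×7.66) = 1.539×10^-5 K/W
R_cellular glass = ln(92.2/71.2)/(2π×0.0517×7.66) = 0.1039 K/W
R_outer film = 1/(h_o·2πr_oL) = 1/(7.51×2π×0.0922×7.66) = 0.03001 K/W
R_total = 0.1341 K/W
Q = ΔT/R_total = 217/0.1341
Q = 1620 W
T_interface = T_inner − Q·ΣR(inner→interface) = 250 − 1620×0.1041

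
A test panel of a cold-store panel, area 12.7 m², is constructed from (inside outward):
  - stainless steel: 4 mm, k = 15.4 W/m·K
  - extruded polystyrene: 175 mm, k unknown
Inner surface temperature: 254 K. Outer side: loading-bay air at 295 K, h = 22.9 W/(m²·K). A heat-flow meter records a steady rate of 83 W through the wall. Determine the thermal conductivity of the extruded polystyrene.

Model the wall as resistances in series:
R_stainless steel = L/(kA) = 0.004/(15.4×12.7) = 2.045×10^-5 K/W
R_outer film = 1/(h_o·A) = 1/(22.9×12.7) = 0.003438 K/W
Sum of known resistances R_other = 0.003459 K/W
Total R = ΔT/Q = 41/83 = 0.494 K/W
R_extruded polystyrene = R_total − R_other = 0.4905 K/W
k = L/(R·A) = 0.175/(0.4905×12.7)

k ≈ 0.0281 W/(m·K)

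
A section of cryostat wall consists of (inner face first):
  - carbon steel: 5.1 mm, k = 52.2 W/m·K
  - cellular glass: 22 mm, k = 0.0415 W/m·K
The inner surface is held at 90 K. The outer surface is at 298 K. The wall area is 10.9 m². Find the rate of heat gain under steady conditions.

Q ≈ 4280 W

Using the resistance-network approach (series):
R_carbon steel = L/(kA) = 0.0051/(52.2×10.9) = 8.963×10^-6 K/W
R_cellular glass = L/(kA) = 0.022/(0.0415×10.9) = 0.04863 K/W
R_total = 0.04864 K/W
Q = ΔT / R_total = 208 / 0.04864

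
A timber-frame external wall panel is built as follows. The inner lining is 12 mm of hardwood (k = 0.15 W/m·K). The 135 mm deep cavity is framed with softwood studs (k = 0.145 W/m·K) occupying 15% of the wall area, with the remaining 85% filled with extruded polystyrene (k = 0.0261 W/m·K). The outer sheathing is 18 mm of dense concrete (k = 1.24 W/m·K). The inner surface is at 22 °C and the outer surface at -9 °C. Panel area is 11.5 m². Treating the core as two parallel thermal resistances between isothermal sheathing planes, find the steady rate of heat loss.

Sheathing layers in series; stud and cavity paths in parallel between them.
R_inner = 0.012/(0.15×11.5) = 0.006957 K/W
R_stud  = 0.135/(0.145×0.15×11.5) = 0.5397 K/W
R_cav   = 0.135/(0.0261×0.85×11.5) = 0.5291 K/W
1/R_core = 1/R_stud + 1/R_cav → R_core = 0.2672 K/W
R_outer = 0.018/(1.24×11.5) = 0.001262 K/W
R_total = 0.2754 K/W
Q = ΔT/R_total = 31/0.2754

Q ≈ 113 W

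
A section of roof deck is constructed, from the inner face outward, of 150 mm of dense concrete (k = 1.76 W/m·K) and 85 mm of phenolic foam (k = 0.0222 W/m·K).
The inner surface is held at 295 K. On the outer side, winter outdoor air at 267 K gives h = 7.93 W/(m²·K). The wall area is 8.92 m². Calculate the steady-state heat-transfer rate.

Series thermal resistances:
R_dense concrete = L/(kA) = 0.15/(1.76×8.92) = 0.009555 K/W
R_phenolic foam = L/(kA) = 0.085/(0.0222×8.92) = 0.4292 K/W
R_outer film = 1/(h_o·A) = 1/(7.93×8.92) = 0.01414 K/W
R_total = 0.4529 K/W
Q = ΔT / R_total = 28 / 0.4529

Q ≈ 61.8 W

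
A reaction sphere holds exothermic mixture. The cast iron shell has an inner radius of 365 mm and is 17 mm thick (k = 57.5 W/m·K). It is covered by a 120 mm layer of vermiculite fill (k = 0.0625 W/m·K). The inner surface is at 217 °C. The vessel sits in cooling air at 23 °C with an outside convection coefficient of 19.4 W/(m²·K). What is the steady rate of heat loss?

Q ≈ 239 W

Each spherical layer contributes R = (1/r_i − 1/r_o)/(4πk):
R_cast iron shell = (1/0.365 − 1/0.382)/(4π×57.5) = 1.687×10^-4 K/W
R_vermiculite fill = (1/0.382 − 1/0.502)/(4π×0.0625) = 0.7968 K/W
R_outer film = 1/(h·4πr_o²) = 1/(19.4×4π×0.502²) = 0.01628 K/W
R_total = 0.8132 K/W
Q = ΔT/R_total = 194/0.8132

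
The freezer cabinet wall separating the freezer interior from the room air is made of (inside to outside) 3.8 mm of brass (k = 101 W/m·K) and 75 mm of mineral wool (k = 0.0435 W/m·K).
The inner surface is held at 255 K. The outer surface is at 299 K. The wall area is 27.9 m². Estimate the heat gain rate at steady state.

Series thermal resistances:
R_brass = L/(kA) = 0.0038/(101×27.9) = 1.349×10^-6 K/W
R_mineral wool = L/(kA) = 0.075/(0.0435×27.9) = 0.0618 K/W
R_total = 0.0618 K/W
Q = ΔT / R_total = 44 / 0.0618

Q ≈ 712 W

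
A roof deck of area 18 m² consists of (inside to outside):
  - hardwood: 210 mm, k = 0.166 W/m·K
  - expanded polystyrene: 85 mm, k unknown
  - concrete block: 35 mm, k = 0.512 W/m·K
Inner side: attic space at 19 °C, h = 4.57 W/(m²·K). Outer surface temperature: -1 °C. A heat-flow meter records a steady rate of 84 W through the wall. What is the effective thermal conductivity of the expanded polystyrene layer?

k ≈ 0.0311 W/(m·K)

Series thermal resistances:
R_inner film = 1/(h_i·A) = 1/(4.57×18) = 0.01216 K/W
R_hardwood = L/(kA) = 0.21/(0.166×18) = 0.07028 K/W
R_concrete block = L/(kA) = 0.035/(0.512×18) = 0.003798 K/W
Sum of known resistances R_other = 0.08624 K/W
Total R = ΔT/Q = 20/84 = 0.2381 K/W
R_expanded polystyrene = R_total − R_other = 0.1519 K/W
k = L/(R·A) = 0.085/(0.1519×18)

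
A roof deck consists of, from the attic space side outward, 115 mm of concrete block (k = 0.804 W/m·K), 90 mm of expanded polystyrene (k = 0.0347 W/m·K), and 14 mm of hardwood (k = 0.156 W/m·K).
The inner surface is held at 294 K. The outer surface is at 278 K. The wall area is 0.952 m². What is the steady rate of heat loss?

Q ≈ 5.39 W

Treating each layer as a thermal resistance in series:
R_concrete block = L/(kA) = 0.115/(0.804×0.952) = 0.1502 K/W
R_expanded polystyrene = L/(kA) = 0.09/(0.0347×0.952) = 2.724 K/W
R_hardwood = L/(kA) = 0.014/(0.156×0.952) = 0.09427 K/W
R_total = 2.969 K/W
Q = ΔT / R_total = 16 / 2.969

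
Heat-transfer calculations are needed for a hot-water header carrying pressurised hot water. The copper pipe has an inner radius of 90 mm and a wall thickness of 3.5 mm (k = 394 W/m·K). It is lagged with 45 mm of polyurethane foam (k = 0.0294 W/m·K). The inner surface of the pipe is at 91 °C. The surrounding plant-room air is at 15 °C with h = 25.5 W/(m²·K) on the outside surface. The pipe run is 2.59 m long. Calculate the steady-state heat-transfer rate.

Radial resistances (cylindrical: R_cond = ln(r_o/r_i)/(2πkL), R_conv = 1/(h·2πrL)):
R_copper pipe wall = ln(93.5/90)/(2π×394×2.59) = 5.95×10^-6 K/W
R_polyurethane foam = ln(138.5/93.5)/(2π×0.0294×2.59) = 0.8212 K/W
R_outer film = 1/(h_o·2πr_oL) = 1/(25.5×2π×0.1385×2.59) = 0.0174 K/W
R_total = 0.8386 K/W
Q = ΔT/R_total = 76/0.8386

Q ≈ 90.6 W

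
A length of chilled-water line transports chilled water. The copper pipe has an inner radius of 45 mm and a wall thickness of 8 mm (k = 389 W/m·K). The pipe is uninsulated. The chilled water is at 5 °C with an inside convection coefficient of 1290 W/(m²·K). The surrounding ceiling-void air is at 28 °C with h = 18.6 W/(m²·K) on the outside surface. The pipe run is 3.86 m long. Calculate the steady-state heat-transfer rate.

Per-layer cylindrical resistances, series-summed:
R_inner film = 1/(h_i·2πr₁L) = 1/(1290×2π×0.045×3.86) = 7.103×10^-4 K/W
R_copper pipe wall = ln(53/45)/(2π×389×3.86) = 1.734×10^-5 K/W
R_outer film = 1/(h_o·2πr_oL) = 1/(18.6×2π×0.053×3.86) = 0.04183 K/W
R_total = 0.04255 K/W
Q = ΔT/R_total = 23/0.04255

Q ≈ 540 W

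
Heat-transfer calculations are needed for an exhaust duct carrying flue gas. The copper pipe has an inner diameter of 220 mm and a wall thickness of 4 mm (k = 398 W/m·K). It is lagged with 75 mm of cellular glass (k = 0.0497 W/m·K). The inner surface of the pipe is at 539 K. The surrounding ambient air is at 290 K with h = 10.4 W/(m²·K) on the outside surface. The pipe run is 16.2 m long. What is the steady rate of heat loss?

Q ≈ 2370 W

Radial resistances (cylindrical: R_cond = ln(r_o/r_i)/(2πkL), R_conv = 1/(h·2πrL)):
R_copper pipe wall = ln(114/110)/(2π×398×16.2) = 8.817×10^-7 K/W
R_cellular glass = ln(189/114)/(2π×0.0497×16.2) = 0.09993 K/W
R_outer film = 1/(h_o·2πr_oL) = 1/(10.4×2π×0.189×16.2) = 0.004998 K/W
R_total = 0.1049 K/W
Q = ΔT/R_total = 249/0.1049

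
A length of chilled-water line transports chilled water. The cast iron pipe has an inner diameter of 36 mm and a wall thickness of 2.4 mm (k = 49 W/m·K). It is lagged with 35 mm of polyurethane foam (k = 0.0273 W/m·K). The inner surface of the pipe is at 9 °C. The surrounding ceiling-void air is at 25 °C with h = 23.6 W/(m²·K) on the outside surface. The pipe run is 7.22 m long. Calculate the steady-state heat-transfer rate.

For a radial system each layer contributes R = ln(r_out/r_in)/(2πkL); films add R = 1/(hA).
R_cast iron pipe wall = ln(20.4/18)/(2π×49×7.22) = 5.631×10^-5 K/W
R_polyurethane foam = ln(55.4/20.4)/(2π×0.0273×7.22) = 0.8067 K/W
R_outer film = 1/(h_o·2πr_oL) = 1/(23.6×2π×0.0554×7.22) = 0.01686 K/W
R_total = 0.8236 K/W
Q = ΔT/R_total = 16/0.8236

Q ≈ 19.4 W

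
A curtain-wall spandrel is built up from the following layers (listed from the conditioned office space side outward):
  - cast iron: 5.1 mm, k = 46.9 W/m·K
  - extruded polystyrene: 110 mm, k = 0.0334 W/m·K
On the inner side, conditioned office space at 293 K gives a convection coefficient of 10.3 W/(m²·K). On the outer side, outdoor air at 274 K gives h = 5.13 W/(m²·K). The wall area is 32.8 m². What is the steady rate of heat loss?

Series thermal resistances:
R_inner film = 1/(h_i·A) = 1/(10.3×32.8) = 0.00296 K/W
R_cast iron = L/(kA) = 0.0051/(46.9×32.8) = 3.315×10^-6 K/W
R_extruded polystyrene = L/(kA) = 0.11/(0.0334×32.8) = 0.1004 K/W
R_outer film = 1/(h_o·A) = 1/(5.13×32.8) = 0.005943 K/W
R_total = 0.1093 K/W
Q = ΔT / R_total = 19 / 0.1093

Q ≈ 174 W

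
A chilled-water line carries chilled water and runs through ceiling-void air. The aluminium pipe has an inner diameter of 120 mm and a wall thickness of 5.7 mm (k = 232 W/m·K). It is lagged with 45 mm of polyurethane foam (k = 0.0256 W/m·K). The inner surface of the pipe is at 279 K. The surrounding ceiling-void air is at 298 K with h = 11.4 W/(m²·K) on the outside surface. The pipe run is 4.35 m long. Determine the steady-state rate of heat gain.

Q ≈ 24.5 W

Treating each annulus and film as a series resistance:
R_aluminium pipe wall = ln(65.7/60)/(2π×232×4.35) = 1.431×10^-5 K/W
R_polyurethane foam = ln(110.7/65.7)/(2π×0.0256×4.35) = 0.7456 K/W
R_outer film = 1/(h_o·2πr_oL) = 1/(11.4×2π×0.1107×4.35) = 0.02899 K/W
R_total = 0.7747 K/W
Q = ΔT/R_total = 19/0.7747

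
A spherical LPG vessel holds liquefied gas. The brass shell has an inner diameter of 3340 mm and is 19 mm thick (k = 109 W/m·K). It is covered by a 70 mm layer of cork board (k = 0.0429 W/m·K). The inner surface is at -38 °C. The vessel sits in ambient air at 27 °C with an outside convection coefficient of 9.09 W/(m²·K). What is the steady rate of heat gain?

Each spherical layer contributes R = (1/r_i − 1/r_o)/(4πk):
R_brass shell = (1/1.67 − 1/1.689)/(4π×109) = 4.918×10^-6 K/W
R_cork board = (1/1.689 − 1/1.759)/(4π×0.0429) = 0.04371 K/W
R_outer film = 1/(h·4πr_o²) = 1/(9.09×4π×1.759²) = 0.002829 K/W
R_total = 0.04654 K/W
Q = ΔT/R_total = 65/0.04654

Q ≈ 1400 W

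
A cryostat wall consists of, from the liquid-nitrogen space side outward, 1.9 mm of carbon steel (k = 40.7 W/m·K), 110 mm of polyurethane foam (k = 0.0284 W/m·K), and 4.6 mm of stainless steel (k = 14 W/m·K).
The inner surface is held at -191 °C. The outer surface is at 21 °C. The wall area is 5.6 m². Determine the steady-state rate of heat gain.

Q ≈ 306 W

Treating each layer as a thermal resistance in series:
R_carbon steel = L/(kA) = 0.0019/(40.7×5.6) = 8.336×10^-6 K/W
R_polyurethane foam = L/(kA) = 0.11/(0.0284×5.6) = 0.6916 K/W
R_stainless steel = L/(kA) = 0.0046/(14×5.6) = 5.867×10^-5 K/W
R_total = 0.6917 K/W
Q = ΔT / R_total = 212 / 0.6917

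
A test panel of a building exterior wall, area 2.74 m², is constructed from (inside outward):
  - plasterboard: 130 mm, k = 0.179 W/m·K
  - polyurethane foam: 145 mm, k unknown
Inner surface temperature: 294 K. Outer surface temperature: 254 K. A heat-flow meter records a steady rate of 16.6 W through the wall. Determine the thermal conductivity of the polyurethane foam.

k ≈ 0.0247 W/(m·K)

Series thermal resistances:
R_plasterboard = L/(kA) = 0.13/(0.179×2.74) = 0.2651 K/W
Sum of known resistances R_other = 0.2651 K/W
Total R = ΔT/Q = 40/16.6 = 2.41 K/W
R_polyurethane foam = R_total − R_other = 2.145 K/W
k = L/(R·A) = 0.145/(2.145×2.74)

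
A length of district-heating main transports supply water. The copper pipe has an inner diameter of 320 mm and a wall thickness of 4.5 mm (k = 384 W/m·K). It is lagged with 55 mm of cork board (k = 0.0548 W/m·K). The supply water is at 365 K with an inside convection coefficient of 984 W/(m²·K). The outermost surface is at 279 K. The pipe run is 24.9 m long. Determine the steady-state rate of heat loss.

Q ≈ 2550 W

Treating each annulus and film as a series resistance:
R_inner film = 1/(h_i·2πr₁L) = 1/(984×2π×0.16×24.9) = 4.06×10^-5 K/W
R_copper pipe wall = ln(164.5/160)/(2π×384×24.9) = 4.617×10^-7 K/W
R_cork board = ln(219.5/164.5)/(2π×0.0548×24.9) = 0.03364 K/W
R_total = 0.03368 K/W
Q = ΔT/R_total = 86/0.03368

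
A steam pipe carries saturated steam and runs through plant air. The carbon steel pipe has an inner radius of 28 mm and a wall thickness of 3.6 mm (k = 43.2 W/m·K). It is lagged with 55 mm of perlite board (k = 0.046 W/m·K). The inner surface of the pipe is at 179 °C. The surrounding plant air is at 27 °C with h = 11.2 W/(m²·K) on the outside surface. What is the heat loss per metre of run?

q′ ≈ 41.6 W/m

For a radial system each layer contributes R = ln(r_out/r_in)/(2πkL); films add R = 1/(hA).
R_carbon steel pipe wall = ln(31.6/28)/(2π×43.2×1) = 4.456×10^-4 K/W
R_perlite board = ln(86.6/31.6)/(2π×0.046×1) = 3.488 K/W
R_outer film = 1/(h_o·2πr_oL) = 1/(11.2×2π×0.0866×1) = 0.1641 K/W
R_total = 3.653 K/W
Q = ΔT/R_total = 152/3.653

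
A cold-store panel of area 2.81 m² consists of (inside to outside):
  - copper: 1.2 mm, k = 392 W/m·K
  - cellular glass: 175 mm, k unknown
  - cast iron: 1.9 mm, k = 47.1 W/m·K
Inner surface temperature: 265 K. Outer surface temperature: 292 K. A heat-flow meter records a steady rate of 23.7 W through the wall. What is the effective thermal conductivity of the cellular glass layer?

Using the resistance-network approach (series):
R_copper = L/(kA) = 0.0012/(392×2.81) = 1.089×10^-6 K/W
R_cast iron = L/(kA) = 0.0019/(47.1×2.81) = 1.436×10^-5 K/W
Sum of known resistances R_other = 1.545×10^-5 K/W
Total R = ΔT/Q = 27/23.7 = 1.139 K/W
R_cellular glass = R_total − R_other = 1.139 K/W
k = L/(R·A) = 0.175/(1.139×2.81)

k ≈ 0.0547 W/(m·K)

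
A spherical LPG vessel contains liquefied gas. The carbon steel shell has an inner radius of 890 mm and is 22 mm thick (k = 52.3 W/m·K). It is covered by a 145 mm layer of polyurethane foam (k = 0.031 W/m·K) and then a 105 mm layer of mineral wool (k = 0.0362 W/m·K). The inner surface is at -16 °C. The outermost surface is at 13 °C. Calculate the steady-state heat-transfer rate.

Q ≈ 50.5 W

Radial (spherical) resistances in series:
R_carbon steel shell = (1/0.89 − 1/0.912)/(4π×52.3) = 4.124×10^-5 K/W
R_polyurethane foam = (1/0.912 − 1/1.057)/(4π×0.031) = 0.3861 K/W
R_mineral wool = (1/1.057 − 1/1.162)/(4π×0.0362) = 0.1879 K/W
R_total = 0.5741 K/W
Q = ΔT/R_total = 29/0.5741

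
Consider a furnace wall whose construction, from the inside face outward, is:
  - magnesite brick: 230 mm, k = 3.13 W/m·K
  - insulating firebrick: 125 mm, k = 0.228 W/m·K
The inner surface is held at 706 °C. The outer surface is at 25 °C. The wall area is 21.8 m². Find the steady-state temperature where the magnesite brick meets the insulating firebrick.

T ≈ 626 °C

Thermal resistances in series:
R_magnesite brick = L/(kA) = 0.23/(3.13×21.8) = 0.003371 K/W
R_insulating firebrick = L/(kA) = 0.125/(0.228×21.8) = 0.02515 K/W
R_total = 0.02852 K/W;  Q = ΔT/R_total = 681/0.02852 = 23880 W
T_interface = T_inner − Q·ΣR(inner→interface) = 706 − 23900×0.003371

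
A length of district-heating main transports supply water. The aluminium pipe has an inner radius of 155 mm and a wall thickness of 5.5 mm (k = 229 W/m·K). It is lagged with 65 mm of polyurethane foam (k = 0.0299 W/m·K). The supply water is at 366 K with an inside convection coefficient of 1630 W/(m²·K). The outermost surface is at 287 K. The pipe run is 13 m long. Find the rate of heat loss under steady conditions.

Q ≈ 567 W

For a radial system each layer contributes R = ln(r_out/r_in)/(2πkL); films add R = 1/(hA).
R_inner film = 1/(h_i·2πr₁L) = 1/(1630×2π×0.155×13) = 4.846×10^-5 K/W
R_aluminium pipe wall = ln(160.5/155)/(2π×229×13) = 1.864×10^-6 K/W
R_polyurethane foam = ln(225.5/160.5)/(2π×0.0299×13) = 0.1392 K/W
R_total = 0.1393 K/W
Q = ΔT/R_total = 79/0.1393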